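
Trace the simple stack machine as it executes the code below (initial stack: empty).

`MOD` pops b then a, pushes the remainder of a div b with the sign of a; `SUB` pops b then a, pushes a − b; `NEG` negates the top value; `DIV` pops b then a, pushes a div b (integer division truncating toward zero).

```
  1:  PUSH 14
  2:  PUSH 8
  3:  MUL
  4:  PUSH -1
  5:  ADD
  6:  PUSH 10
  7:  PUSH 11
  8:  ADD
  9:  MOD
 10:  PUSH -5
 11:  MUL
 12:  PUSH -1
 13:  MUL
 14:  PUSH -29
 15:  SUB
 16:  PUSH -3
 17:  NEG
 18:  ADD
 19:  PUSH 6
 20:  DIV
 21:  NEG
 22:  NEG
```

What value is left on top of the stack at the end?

PUSH 14  : 14
PUSH 8   : 14 8
MUL      : 112
PUSH -1  : 112 -1
ADD      : 111
PUSH 10  : 111 10
PUSH 11  : 111 10 11
ADD      : 111 21
MOD      : 6
PUSH -5  : 6 -5
MUL      : -30
PUSH -1  : -30 -1
MUL      : 30
PUSH -29 : 30 -29
SUB      : 59
PUSH -3  : 59 -3
NEG      : 59 3
ADD      : 62
PUSH 6   : 62 6
DIV      : 10
NEG      : -10
NEG      : 10

10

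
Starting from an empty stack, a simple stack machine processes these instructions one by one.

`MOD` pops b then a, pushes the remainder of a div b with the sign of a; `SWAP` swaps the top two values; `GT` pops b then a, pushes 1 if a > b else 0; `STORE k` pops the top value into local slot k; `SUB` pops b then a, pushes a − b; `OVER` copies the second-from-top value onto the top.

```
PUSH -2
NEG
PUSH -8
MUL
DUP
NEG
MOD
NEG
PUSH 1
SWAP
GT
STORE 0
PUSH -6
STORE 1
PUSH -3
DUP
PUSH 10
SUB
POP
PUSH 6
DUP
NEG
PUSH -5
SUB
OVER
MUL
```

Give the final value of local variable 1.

-6

PUSH -2  [-2]
NEG      [2]
PUSH -8  [2, -8]
MUL      [-16]
DUP      [-16, -16]
NEG      [-16, 16]
MOD      [0]
NEG      [0]
PUSH 1   [0, 1]
SWAP     [1, 0]
GT       [1]
STORE 0  []
PUSH -6  [-6]
STORE 1  []
PUSH -3  [-3]
DUP      [-3, -3]
PUSH 10  [-3, -3, 10]
SUB      [-3, -13]
POP      [-3]
PUSH 6   [-3, 6]
DUP      [-3, 6, 6]
NEG      [-3, 6, -6]
PUSH -5  [-3, 6, -6, -5]
SUB      [-3, 6, -1]
OVER     [-3, 6, -1, 6]
MUL      [-3, 6, -6]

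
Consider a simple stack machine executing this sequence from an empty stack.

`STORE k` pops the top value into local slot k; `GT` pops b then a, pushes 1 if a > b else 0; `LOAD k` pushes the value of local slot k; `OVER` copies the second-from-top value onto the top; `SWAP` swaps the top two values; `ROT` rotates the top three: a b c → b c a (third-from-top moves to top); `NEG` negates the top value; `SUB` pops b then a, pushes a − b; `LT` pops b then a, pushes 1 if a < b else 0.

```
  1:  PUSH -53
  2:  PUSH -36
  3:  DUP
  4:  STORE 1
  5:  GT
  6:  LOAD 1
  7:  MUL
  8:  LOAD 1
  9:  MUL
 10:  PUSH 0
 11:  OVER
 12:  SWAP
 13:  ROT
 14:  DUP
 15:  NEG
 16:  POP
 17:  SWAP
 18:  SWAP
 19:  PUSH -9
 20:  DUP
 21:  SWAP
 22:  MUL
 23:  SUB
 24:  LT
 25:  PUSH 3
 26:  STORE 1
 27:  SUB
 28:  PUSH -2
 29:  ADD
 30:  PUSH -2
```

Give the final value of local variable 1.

PUSH -53  -53
PUSH -36  -53 -36
DUP       -53 -36 -36
STORE 1   -53 -36
GT        0
LOAD 1    0 -36
MUL       0
LOAD 1    0 -36
MUL       0
PUSH 0    0 0
OVER      0 0 0
SWAP      0 0 0
ROT       0 0 0
DUP       0 0 0 0
NEG       0 0 0 0
POP       0 0 0
SWAP      0 0 0
SWAP      0 0 0
PUSH -9   0 0 0 -9
DUP       0 0 0 -9 -9
SWAP      0 0 0 -9 -9
MUL       0 0 0 81
SUB       0 0 -81
LT        0 0
PUSH 3    0 0 3
STORE 1   0 0
SUB       0
PUSH -2   0 -2
ADD       -2
PUSH -2   -2 -2

3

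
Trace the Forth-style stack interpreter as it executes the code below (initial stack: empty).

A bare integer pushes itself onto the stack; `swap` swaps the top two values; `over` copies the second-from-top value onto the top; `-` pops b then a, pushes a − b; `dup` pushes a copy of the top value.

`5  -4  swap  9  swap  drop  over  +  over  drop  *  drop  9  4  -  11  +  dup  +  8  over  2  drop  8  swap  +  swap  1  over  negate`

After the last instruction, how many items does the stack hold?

5      -> [5]
-4     -> [5, -4]
swap   -> [-4, 5]
9      -> [-4, 5, 9]
swap   -> [-4, 9, 5]
drop   -> [-4, 9]
over   -> [-4, 9, -4]
+      -> [-4, 5]
over   -> [-4, 5, -4]
drop   -> [-4, 5]
*      -> [-20]
drop   -> []
9      -> [9]
4      -> [9, 4]
-      -> [5]
11     -> [5, 11]
+      -> [16]
dup    -> [16, 16]
+      -> [32]
8      -> [32, 8]
over   -> [32, 8, 32]
2      -> [32, 8, 32, 2]
drop   -> [32, 8, 32]
8      -> [32, 8, 32, 8]
swap   -> [32, 8, 8, 32]
+      -> [32, 8, 40]
swap   -> [32, 40, 8]
1      -> [32, 40, 8, 1]
over   -> [32, 40, 8, 1, 8]
negate -> [32, 40, 8, 1, -8]

5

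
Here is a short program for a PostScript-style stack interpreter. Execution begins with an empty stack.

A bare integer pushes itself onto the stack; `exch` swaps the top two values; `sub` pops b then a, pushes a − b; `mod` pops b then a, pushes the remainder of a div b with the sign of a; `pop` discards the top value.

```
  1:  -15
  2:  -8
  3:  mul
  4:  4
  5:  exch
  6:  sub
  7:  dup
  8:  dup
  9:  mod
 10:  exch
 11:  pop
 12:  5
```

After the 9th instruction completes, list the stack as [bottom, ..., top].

[-116, 0]

-15   [-15]
-8    [-15, -8]
mul   [120]
4     [120, 4]
exch  [4, 120]
sub   [-116]
dup   [-116, -116]
dup   [-116, -116, -116]
mod   [-116, 0]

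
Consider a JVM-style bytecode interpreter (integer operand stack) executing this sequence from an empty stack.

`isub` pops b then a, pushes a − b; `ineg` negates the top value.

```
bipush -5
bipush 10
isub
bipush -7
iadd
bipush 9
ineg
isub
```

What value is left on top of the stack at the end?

bipush -5 → [-5]
bipush 10 → [-5, 10]
isub      → [-15]
bipush -7 → [-15, -7]
iadd      → [-22]
bipush 9  → [-22, 9]
ineg      → [-22, -9]
isub      → [-13]

-13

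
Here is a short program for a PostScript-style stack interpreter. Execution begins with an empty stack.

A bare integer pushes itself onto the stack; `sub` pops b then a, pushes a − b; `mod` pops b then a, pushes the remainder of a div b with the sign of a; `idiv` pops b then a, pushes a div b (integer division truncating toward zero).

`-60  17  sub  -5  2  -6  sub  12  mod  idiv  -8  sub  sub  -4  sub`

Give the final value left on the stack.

-60  : -60
17   : -60 17
sub  : -77
-5   : -77 -5
2    : -77 -5 2
-6   : -77 -5 2 -6
sub  : -77 -5 8
12   : -77 -5 8 12
mod  : -77 -5 8
idiv : -77 0
-8   : -77 0 -8
sub  : -77 8
sub  : -85
-4   : -85 -4
sub  : -81

-81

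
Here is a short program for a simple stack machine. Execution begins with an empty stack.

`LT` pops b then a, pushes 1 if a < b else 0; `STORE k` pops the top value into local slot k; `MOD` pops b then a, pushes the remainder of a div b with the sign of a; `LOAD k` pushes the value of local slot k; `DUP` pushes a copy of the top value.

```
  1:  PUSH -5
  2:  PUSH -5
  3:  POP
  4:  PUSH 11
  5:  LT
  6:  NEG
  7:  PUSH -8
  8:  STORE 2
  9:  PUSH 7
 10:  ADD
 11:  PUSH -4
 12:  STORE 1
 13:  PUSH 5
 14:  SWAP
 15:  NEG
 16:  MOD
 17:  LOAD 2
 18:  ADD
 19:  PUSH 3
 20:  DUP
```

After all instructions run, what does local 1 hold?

PUSH -5  [-5]
PUSH -5  [-5, -5]
POP      [-5]
PUSH 11  [-5, 11]
LT       [1]
NEG      [-1]
PUSH -8  [-1, -8]
STORE 2  [-1]
PUSH 7   [-1, 7]
ADD      [6]
PUSH -4  [6, -4]
STORE 1  [6]
PUSH 5   [6, 5]
SWAP     [5, 6]
NEG      [5, -6]
MOD      [5]
LOAD 2   [5, -8]
ADD      [-3]
PUSH 3   [-3, 3]
DUP      [-3, 3, 3]

-4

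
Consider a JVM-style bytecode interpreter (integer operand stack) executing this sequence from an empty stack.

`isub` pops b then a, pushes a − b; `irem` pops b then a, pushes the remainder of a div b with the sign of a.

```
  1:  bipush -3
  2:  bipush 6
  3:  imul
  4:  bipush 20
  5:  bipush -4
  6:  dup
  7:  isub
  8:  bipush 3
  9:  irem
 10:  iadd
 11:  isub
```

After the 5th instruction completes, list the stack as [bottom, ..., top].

[-18, 20, -4]

bipush -3 : [-3]
bipush 6  : [-3, 6]
imul      : [-18]
bipush 20 : [-18, 20]
bipush -4 : [-18, 20, -4]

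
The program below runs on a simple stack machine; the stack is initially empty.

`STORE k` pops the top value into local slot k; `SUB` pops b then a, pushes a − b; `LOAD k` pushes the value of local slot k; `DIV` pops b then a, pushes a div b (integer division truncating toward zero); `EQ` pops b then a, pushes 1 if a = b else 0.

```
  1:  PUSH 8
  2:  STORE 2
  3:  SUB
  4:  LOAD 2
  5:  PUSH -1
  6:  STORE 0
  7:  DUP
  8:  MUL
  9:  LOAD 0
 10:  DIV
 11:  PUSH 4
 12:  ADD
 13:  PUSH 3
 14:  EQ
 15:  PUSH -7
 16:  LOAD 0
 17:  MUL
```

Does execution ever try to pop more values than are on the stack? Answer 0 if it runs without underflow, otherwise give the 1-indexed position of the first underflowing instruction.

3

PUSH 8  : [8]
STORE 2 : []
SUB  — needs 2 operands, stack has 0 → underflow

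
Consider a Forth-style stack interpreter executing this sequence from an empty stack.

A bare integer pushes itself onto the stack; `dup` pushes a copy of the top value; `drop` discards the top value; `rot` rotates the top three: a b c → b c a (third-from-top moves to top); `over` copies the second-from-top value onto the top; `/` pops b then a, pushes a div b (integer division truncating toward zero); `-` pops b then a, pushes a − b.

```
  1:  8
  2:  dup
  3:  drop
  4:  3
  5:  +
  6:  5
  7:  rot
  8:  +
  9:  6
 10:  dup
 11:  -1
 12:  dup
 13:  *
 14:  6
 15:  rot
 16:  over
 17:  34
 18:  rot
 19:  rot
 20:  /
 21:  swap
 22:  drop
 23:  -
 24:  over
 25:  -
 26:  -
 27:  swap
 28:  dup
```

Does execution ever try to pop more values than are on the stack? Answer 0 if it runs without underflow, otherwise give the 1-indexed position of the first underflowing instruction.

7

8    → 8
dup  → 8 8
drop → 8
3    → 8 3
+    → 11
5    → 11 5
rot  — needs 3 operands, stack has 2 → underflow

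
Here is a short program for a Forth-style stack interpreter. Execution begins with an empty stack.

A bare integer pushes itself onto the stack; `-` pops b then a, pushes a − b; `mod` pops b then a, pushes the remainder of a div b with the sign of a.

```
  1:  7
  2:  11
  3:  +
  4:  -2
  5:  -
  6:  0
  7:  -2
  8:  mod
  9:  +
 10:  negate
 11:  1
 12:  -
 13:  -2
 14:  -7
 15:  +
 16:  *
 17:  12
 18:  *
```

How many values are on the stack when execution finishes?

7      → [7]
11     → [7, 11]
+      → [18]
-2     → [18, -2]
-      → [20]
0      → [20, 0]
-2     → [20, 0, -2]
mod    → [20, 0]
+      → [20]
negate → [-20]
1      → [-20, 1]
-      → [-21]
-2     → [-21, -2]
-7     → [-21, -2, -7]
+      → [-21, -9]
*      → [189]
12     → [189, 12]
*      → [2268]

1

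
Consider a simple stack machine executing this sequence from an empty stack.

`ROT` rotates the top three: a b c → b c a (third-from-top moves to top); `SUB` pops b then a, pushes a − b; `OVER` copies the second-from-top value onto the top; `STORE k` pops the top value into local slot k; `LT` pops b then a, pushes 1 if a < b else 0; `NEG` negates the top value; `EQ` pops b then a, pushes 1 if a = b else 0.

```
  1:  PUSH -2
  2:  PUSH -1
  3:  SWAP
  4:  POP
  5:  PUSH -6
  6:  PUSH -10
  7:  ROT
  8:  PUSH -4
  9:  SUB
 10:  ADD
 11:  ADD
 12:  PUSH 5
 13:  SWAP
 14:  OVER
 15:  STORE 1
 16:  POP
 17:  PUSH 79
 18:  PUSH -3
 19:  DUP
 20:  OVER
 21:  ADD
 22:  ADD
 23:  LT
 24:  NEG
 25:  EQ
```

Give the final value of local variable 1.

5

PUSH -2  : -2
PUSH -1  : -2 -1
SWAP     : -1 -2
POP      : -1
PUSH -6  : -1 -6
PUSH -10 : -1 -6 -10
ROT      : -6 -10 -1
PUSH -4  : -6 -10 -1 -4
SUB      : -6 -10 3
ADD      : -6 -7
ADD      : -13
PUSH 5   : -13 5
SWAP     : 5 -13
OVER     : 5 -13 5
STORE 1  : 5 -13
POP      : 5
PUSH 79  : 5 79
PUSH -3  : 5 79 -3
DUP      : 5 79 -3 -3
OVER     : 5 79 -3 -3 -3
ADD      : 5 79 -3 -6
ADD      : 5 79 -9
LT       : 5 0
NEG      : 5 0
EQ       : 0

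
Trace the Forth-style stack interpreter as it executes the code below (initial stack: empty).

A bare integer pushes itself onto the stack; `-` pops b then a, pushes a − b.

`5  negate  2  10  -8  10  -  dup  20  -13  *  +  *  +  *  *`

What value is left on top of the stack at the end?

-50140

5       [5]
negate  [-5]
2       [-5, 2]
10      [-5, 2, 10]
-8      [-5, 2, 10, -8]
10      [-5, 2, 10, -8, 10]
-       [-5, 2, 10, -18]
dup     [-5, 2, 10, -18, -18]
20      [-5, 2, 10, -18, -18, 20]
-13     [-5, 2, 10, -18, -18, 20, -13]
*       [-5, 2, 10, -18, -18, -260]
+       [-5, 2, 10, -18, -278]
*       [-5, 2, 10, 5004]
+       [-5, 2, 5014]
*       [-5, 10028]
*       [-50140]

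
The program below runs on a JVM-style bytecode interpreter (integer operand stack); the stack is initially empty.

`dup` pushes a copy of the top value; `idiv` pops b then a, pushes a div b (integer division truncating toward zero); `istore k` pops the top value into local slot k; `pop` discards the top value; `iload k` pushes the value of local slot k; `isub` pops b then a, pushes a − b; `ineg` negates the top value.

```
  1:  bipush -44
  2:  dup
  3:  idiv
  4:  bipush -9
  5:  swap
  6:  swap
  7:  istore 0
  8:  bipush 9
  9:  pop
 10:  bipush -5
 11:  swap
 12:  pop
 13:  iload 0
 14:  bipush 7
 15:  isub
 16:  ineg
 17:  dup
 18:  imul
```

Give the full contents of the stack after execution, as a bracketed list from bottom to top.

[-5, 256]

bipush -44 : -44
dup        : -44 -44
idiv       : 1
bipush -9  : 1 -9
swap       : -9 1
swap       : 1 -9
istore 0   : 1
bipush 9   : 1 9
pop        : 1
bipush -5  : 1 -5
swap       : -5 1
pop        : -5
iload 0    : -5 -9
bipush 7   : -5 -9 7
isub       : -5 -16
ineg       : -5 16
dup        : -5 16 16
imul       : -5 256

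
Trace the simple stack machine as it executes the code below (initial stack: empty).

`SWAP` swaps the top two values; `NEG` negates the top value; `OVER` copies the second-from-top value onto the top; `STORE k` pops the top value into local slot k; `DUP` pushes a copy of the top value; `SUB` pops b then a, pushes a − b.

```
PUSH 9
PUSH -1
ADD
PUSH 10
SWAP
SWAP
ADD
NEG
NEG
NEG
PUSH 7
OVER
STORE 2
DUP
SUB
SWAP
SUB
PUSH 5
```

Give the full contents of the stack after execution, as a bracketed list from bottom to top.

[18, 5]

PUSH 9  → 9
PUSH -1 → 9 -1
ADD     → 8
PUSH 10 → 8 10
SWAP    → 10 8
SWAP    → 8 10
ADD     → 18
NEG     → -18
NEG     → 18
NEG     → -18
PUSH 7  → -18 7
OVER    → -18 7 -18
STORE 2 → -18 7
DUP     → -18 7 7
SUB     → -18 0
SWAP    → 0 -18
SUB     → 18
PUSH 5  → 18 5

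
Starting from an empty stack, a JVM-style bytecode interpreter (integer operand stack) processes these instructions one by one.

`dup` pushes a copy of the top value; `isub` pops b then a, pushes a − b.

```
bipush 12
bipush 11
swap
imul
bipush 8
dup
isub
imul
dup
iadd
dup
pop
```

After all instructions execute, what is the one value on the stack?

bipush 12 : [12]
bipush 11 : [12, 11]
swap      : [11, 12]
imul      : [132]
bipush 8  : [132, 8]
dup       : [132, 8, 8]
isub      : [132, 0]
imul      : [0]
dup       : [0, 0]
iadd      : [0]
dup       : [0, 0]
pop       : [0]

0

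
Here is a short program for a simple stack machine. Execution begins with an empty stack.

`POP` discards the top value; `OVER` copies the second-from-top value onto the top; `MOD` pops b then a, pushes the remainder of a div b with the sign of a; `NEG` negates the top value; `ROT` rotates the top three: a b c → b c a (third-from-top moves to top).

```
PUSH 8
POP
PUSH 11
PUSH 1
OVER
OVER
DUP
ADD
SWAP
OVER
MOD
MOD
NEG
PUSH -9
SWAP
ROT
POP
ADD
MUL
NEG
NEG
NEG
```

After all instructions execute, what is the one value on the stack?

99

PUSH 8   [8]
POP      []
PUSH 11  [11]
PUSH 1   [11, 1]
OVER     [11, 1, 11]
OVER     [11, 1, 11, 1]
DUP      [11, 1, 11, 1, 1]
ADD      [11, 1, 11, 2]
SWAP     [11, 1, 2, 11]
OVER     [11, 1, 2, 11, 2]
MOD      [11, 1, 2, 1]
MOD      [11, 1, 0]
NEG      [11, 1, 0]
PUSH -9  [11, 1, 0, -9]
SWAP     [11, 1, -9, 0]
ROT      [11, -9, 0, 1]
POP      [11, -9, 0]
ADD      [11, -9]
MUL      [-99]
NEG      [99]
NEG      [-99]
NEG      [99]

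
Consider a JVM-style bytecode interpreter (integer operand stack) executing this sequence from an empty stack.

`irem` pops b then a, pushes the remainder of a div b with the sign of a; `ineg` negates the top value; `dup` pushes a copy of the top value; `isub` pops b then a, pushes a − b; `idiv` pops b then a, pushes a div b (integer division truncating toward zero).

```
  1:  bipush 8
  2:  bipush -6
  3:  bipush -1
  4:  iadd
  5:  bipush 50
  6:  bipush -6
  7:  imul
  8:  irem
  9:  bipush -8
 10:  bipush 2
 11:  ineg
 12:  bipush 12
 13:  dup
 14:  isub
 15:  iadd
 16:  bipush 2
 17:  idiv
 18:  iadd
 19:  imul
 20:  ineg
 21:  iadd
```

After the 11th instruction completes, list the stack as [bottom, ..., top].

[8, -7, -8, -2]

bipush 8  -> [8]
bipush -6 -> [8, -6]
bipush -1 -> [8, -6, -1]
iadd      -> [8, -7]
bipush 50 -> [8, -7, 50]
bipush -6 -> [8, -7, 50, -6]
imul      -> [8, -7, -300]
irem      -> [8, -7]
bipush -8 -> [8, -7, -8]
bipush 2  -> [8, -7, -8, 2]
ineg      -> [8, -7, -8, -2]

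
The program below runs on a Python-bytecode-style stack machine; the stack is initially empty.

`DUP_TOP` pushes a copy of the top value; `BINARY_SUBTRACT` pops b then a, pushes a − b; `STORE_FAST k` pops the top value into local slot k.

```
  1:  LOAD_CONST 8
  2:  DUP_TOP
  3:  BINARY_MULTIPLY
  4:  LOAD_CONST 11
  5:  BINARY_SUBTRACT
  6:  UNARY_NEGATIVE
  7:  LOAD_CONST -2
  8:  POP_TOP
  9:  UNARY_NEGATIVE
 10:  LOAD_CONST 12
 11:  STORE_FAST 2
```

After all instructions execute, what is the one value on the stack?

53

LOAD_CONST 8    → [8]
DUP_TOP         → [8, 8]
BINARY_MULTIPLY → [64]
LOAD_CONST 11   → [64, 11]
BINARY_SUBTRACT → [53]
UNARY_NEGATIVE  → [-53]
LOAD_CONST -2   → [-53, -2]
POP_TOP         → [-53]
UNARY_NEGATIVE  → [53]
LOAD_CONST 12   → [53, 12]
STORE_FAST 2    → [53]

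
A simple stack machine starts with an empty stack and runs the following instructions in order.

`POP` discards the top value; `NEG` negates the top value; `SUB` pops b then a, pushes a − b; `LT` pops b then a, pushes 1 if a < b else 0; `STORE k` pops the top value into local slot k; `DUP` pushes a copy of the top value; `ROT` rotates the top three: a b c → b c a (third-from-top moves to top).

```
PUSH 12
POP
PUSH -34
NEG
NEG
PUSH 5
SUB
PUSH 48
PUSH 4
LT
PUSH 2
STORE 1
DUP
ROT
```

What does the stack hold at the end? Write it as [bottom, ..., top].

PUSH 12   12
POP       (empty)
PUSH -34  -34
NEG       34
NEG       -34
PUSH 5    -34 5
SUB       -39
PUSH 48   -39 48
PUSH 4    -39 48 4
LT        -39 0
PUSH 2    -39 0 2
STORE 1   -39 0
DUP       -39 0 0
ROT       0 0 -39

[0, 0, -39]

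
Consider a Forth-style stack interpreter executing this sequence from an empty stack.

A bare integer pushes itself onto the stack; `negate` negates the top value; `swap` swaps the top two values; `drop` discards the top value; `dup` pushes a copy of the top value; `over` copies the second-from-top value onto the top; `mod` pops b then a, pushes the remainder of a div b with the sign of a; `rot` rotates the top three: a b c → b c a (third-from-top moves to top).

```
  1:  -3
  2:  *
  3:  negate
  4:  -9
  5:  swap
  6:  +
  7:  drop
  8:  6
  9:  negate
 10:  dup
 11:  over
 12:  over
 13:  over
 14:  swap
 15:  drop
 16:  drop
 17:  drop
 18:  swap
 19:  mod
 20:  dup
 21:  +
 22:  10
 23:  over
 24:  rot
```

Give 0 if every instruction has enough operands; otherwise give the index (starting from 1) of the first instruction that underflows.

-3 → -3
*  — needs 2 operands, stack has 1 → underflow

2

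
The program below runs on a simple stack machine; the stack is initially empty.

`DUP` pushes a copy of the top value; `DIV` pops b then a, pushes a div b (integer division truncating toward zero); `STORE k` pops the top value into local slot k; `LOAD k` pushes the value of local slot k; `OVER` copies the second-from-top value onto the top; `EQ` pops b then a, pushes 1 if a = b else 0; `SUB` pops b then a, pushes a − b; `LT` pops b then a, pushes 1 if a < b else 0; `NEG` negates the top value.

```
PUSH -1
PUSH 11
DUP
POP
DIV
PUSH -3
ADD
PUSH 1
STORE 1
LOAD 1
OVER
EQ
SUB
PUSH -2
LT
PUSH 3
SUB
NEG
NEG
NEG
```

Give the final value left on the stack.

PUSH -1  [-1]
PUSH 11  [-1, 11]
DUP      [-1, 11, 11]
POP      [-1, 11]
DIV      [0]
PUSH -3  [0, -3]
ADD      [-3]
PUSH 1   [-3, 1]
STORE 1  [-3]
LOAD 1   [-3, 1]
OVER     [-3, 1, -3]
EQ       [-3, 0]
SUB      [-3]
PUSH -2  [-3, -2]
LT       [1]
PUSH 3   [1, 3]
SUB      [-2]
NEG      [2]
NEG      [-2]
NEG      [2]

2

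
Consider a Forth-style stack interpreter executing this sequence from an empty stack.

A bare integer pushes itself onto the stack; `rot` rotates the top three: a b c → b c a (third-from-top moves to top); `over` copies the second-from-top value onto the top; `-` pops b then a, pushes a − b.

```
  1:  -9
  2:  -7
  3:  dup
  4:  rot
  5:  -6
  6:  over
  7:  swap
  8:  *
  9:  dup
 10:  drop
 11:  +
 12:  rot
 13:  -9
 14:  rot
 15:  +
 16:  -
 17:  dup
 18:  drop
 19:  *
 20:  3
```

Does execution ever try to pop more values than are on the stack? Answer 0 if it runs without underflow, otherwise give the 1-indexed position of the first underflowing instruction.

0

-9   : [-9]
-7   : [-9, -7]
dup  : [-9, -7, -7]
rot  : [-7, -7, -9]
-6   : [-7, -7, -9, -6]
over : [-7, -7, -9, -6, -9]
swap : [-7, -7, -9, -9, -6]
*    : [-7, -7, -9, 54]
dup  : [-7, -7, -9, 54, 54]
drop : [-7, -7, -9, 54]
+    : [-7, -7, 45]
rot  : [-7, 45, -7]
-9   : [-7, 45, -7, -9]
rot  : [-7, -7, -9, 45]
+    : [-7, -7, 36]
-    : [-7, -43]
dup  : [-7, -43, -43]
drop : [-7, -43]
*    : [301]
3    : [301, 3]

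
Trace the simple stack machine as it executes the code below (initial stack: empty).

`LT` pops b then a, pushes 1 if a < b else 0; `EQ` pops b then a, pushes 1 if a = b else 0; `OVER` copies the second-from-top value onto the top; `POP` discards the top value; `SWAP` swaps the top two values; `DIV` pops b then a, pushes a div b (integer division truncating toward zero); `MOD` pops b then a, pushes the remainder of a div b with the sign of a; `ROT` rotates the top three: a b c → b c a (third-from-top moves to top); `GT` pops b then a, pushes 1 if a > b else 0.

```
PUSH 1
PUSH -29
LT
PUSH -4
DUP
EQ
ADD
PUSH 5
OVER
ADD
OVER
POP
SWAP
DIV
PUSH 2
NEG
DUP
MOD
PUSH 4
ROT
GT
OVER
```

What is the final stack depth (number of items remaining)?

3

PUSH 1   -> 1
PUSH -29 -> 1 -29
LT       -> 0
PUSH -4  -> 0 -4
DUP      -> 0 -4 -4
EQ       -> 0 1
ADD      -> 1
PUSH 5   -> 1 5
OVER     -> 1 5 1
ADD      -> 1 6
OVER     -> 1 6 1
POP      -> 1 6
SWAP     -> 6 1
DIV      -> 6
PUSH 2   -> 6 2
NEG      -> 6 -2
DUP      -> 6 -2 -2
MOD      -> 6 0
PUSH 4   -> 6 0 4
ROT      -> 0 4 6
GT       -> 0 0
OVER     -> 0 0 0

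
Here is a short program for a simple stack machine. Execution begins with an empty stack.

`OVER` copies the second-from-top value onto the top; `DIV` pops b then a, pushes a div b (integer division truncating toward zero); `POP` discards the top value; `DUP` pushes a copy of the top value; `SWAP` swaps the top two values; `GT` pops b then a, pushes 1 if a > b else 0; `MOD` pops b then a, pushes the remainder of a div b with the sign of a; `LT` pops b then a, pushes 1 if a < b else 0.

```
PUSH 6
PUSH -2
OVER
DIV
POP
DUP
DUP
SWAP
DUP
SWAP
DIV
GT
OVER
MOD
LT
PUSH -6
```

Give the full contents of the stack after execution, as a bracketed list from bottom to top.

PUSH 6  -> 6
PUSH -2 -> 6 -2
OVER    -> 6 -2 6
DIV     -> 6 0
POP     -> 6
DUP     -> 6 6
DUP     -> 6 6 6
SWAP    -> 6 6 6
DUP     -> 6 6 6 6
SWAP    -> 6 6 6 6
DIV     -> 6 6 1
GT      -> 6 1
OVER    -> 6 1 6
MOD     -> 6 1
LT      -> 0
PUSH -6 -> 0 -6

[0, -6]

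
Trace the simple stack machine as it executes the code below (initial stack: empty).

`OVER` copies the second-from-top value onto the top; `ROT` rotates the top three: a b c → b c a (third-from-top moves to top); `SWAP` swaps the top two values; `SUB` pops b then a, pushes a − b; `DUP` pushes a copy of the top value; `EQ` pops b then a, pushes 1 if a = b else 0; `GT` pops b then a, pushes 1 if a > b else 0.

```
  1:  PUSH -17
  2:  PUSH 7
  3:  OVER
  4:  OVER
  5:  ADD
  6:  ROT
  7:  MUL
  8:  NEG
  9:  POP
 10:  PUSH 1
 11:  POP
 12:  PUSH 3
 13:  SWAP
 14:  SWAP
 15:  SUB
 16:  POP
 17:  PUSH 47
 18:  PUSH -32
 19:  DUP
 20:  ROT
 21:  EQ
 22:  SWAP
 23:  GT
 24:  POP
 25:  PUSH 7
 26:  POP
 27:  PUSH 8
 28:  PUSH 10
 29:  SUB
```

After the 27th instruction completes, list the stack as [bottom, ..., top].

[8]

PUSH -17  -17
PUSH 7    -17 7
OVER      -17 7 -17
OVER      -17 7 -17 7
ADD       -17 7 -10
ROT       7 -10 -17
MUL       7 170
NEG       7 -170
POP       7
PUSH 1    7 1
POP       7
PUSH 3    7 3
SWAP      3 7
SWAP      7 3
SUB       4
POP       (empty)
PUSH 47   47
PUSH -32  47 -32
DUP       47 -32 -32
ROT       -32 -32 47
EQ        -32 0
SWAP      0 -32
GT        1
POP       (empty)
PUSH 7    7
POP       (empty)
PUSH 8    8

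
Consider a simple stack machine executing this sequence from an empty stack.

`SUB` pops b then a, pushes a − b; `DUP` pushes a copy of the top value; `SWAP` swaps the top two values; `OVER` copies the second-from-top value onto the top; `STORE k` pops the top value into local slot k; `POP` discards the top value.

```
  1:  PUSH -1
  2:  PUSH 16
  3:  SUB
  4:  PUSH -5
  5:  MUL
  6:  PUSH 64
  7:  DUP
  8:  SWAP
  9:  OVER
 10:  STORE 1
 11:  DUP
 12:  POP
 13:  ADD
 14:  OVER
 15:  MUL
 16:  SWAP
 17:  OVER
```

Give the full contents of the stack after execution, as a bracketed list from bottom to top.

PUSH -1 → -1
PUSH 16 → -1 16
SUB     → -17
PUSH -5 → -17 -5
MUL     → 85
PUSH 64 → 85 64
DUP     → 85 64 64
SWAP    → 85 64 64
OVER    → 85 64 64 64
STORE 1 → 85 64 64
DUP     → 85 64 64 64
POP     → 85 64 64
ADD     → 85 128
OVER    → 85 128 85
MUL     → 85 10880
SWAP    → 10880 85
OVER    → 10880 85 10880

[10880, 85, 10880]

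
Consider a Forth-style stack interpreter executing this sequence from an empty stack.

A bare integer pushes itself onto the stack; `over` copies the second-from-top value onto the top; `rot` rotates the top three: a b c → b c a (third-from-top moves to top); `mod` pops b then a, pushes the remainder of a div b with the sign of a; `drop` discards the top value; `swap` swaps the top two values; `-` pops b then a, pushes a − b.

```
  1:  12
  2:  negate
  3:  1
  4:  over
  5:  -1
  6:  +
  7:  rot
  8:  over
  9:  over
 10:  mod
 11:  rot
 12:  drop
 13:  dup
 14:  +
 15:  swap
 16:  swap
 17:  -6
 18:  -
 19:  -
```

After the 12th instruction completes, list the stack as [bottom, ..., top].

12     : [12]
negate : [-12]
1      : [-12, 1]
over   : [-12, 1, -12]
-1     : [-12, 1, -12, -1]
+      : [-12, 1, -13]
rot    : [1, -13, -12]
over   : [1, -13, -12, -13]
over   : [1, -13, -12, -13, -12]
mod    : [1, -13, -12, -1]
rot    : [1, -12, -1, -13]
drop   : [1, -12, -1]

[1, -12, -1]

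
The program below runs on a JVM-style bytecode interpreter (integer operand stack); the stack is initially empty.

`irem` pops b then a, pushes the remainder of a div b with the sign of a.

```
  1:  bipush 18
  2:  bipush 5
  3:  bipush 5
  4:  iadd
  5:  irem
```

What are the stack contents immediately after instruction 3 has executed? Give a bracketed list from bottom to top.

[18, 5, 5]

bipush 18 → [18]
bipush 5  → [18, 5]
bipush 5  → [18, 5, 5]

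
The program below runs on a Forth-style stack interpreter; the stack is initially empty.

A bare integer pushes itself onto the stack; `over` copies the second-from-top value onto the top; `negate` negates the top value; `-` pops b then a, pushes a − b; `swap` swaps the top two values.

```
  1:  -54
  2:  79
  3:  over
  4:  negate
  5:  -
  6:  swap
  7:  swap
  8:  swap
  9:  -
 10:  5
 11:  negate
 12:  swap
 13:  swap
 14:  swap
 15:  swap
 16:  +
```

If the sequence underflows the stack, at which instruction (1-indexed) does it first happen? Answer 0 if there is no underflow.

-54    → -54
79     → -54 79
over   → -54 79 -54
negate → -54 79 54
-      → -54 25
swap   → 25 -54
swap   → -54 25
swap   → 25 -54
-      → 79
5      → 79 5
negate → 79 -5
swap   → -5 79
swap   → 79 -5
swap   → -5 79
swap   → 79 -5
+      → 74

0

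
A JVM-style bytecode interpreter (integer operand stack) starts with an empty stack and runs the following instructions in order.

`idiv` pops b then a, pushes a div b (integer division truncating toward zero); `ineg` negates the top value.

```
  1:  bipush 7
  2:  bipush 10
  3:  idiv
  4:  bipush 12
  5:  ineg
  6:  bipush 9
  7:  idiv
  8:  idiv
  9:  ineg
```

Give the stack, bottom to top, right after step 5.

[0, -12]

bipush 7  → 7
bipush 10 → 7 10
idiv      → 0
bipush 12 → 0 12
ineg      → 0 -12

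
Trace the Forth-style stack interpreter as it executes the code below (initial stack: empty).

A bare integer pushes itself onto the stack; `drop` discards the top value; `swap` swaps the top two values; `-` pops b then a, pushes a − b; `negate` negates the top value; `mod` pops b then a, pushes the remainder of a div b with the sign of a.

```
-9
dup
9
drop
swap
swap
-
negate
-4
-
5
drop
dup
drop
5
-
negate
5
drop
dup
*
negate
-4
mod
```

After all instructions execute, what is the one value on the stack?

-9     : [-9]
dup    : [-9, -9]
9      : [-9, -9, 9]
drop   : [-9, -9]
swap   : [-9, -9]
swap   : [-9, -9]
-      : [0]
negate : [0]
-4     : [0, -4]
-      : [4]
5      : [4, 5]
drop   : [4]
dup    : [4, 4]
drop   : [4]
5      : [4, 5]
-      : [-1]
negate : [1]
5      : [1, 5]
drop   : [1]
dup    : [1, 1]
*      : [1]
negate : [-1]
-4     : [-1, -4]
mod    : [-1]

-1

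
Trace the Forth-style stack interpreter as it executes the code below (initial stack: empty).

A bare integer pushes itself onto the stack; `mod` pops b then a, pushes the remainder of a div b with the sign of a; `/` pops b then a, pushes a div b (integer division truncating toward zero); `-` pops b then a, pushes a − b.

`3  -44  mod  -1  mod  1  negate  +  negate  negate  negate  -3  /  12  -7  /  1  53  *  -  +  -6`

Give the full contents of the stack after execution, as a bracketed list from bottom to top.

3      -> [3]
-44    -> [3, -44]
mod    -> [3]
-1     -> [3, -1]
mod    -> [0]
1      -> [0, 1]
negate -> [0, -1]
+      -> [-1]
negate -> [1]
negate -> [-1]
negate -> [1]
-3     -> [1, -3]
/      -> [0]
12     -> [0, 12]
-7     -> [0, 12, -7]
/      -> [0, -1]
1      -> [0, -1, 1]
53     -> [0, -1, 1, 53]
*      -> [0, -1, 53]
-      -> [0, -54]
+      -> [-54]
-6     -> [-54, -6]

[-54, -6]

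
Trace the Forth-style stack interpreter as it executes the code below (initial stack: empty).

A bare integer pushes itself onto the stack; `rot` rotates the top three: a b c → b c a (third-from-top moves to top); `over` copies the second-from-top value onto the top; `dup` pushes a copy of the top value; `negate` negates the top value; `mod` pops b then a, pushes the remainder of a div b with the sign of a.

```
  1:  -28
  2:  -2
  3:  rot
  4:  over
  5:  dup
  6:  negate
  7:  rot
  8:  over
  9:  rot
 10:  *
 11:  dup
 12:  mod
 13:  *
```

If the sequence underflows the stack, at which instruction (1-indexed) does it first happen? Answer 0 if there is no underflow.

-28  -28
-2   -28 -2
rot  — needs 3 operands, stack has 2 → underflow

3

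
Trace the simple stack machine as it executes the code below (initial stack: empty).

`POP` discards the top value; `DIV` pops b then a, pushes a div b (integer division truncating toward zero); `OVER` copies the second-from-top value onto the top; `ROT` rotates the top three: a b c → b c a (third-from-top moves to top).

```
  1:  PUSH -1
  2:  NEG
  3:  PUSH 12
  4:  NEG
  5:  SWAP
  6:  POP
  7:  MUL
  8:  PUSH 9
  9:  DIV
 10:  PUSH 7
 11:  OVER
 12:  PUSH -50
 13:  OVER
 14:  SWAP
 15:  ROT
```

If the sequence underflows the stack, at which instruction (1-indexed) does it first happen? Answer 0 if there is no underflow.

7

PUSH -1 → -1
NEG     → 1
PUSH 12 → 1 12
NEG     → 1 -12
SWAP    → -12 1
POP     → -12
MUL  — needs 2 operands, stack has 1 → underflow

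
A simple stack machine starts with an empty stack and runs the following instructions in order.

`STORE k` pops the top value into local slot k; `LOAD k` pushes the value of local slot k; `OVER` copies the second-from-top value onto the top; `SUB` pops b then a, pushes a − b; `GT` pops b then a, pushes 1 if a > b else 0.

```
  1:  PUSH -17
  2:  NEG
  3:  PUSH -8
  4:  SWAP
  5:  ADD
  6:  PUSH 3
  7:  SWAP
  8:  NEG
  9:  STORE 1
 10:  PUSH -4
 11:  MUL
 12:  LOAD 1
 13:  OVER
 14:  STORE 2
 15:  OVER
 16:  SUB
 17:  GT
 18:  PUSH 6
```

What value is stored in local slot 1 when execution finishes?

-9

PUSH -17  [-17]
NEG       [17]
PUSH -8   [17, -8]
SWAP      [-8, 17]
ADD       [9]
PUSH 3    [9, 3]
SWAP      [3, 9]
NEG       [3, -9]
STORE 1   [3]
PUSH -4   [3, -4]
MUL       [-12]
LOAD 1    [-12, -9]
OVER      [-12, -9, -12]
STORE 2   [-12, -9]
OVER      [-12, -9, -12]
SUB       [-12, 3]
GT        [0]
PUSH 6    [0, 6]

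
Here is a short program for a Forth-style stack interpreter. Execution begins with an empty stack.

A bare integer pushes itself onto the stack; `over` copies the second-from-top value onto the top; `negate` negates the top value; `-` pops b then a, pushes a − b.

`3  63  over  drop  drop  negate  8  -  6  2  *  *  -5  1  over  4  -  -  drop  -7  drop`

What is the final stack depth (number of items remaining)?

3      : 3
63     : 3 63
over   : 3 63 3
drop   : 3 63
drop   : 3
negate : -3
8      : -3 8
-      : -11
6      : -11 6
2      : -11 6 2
*      : -11 12
*      : -132
-5     : -132 -5
1      : -132 -5 1
over   : -132 -5 1 -5
4      : -132 -5 1 -5 4
-      : -132 -5 1 -9
-      : -132 -5 10
drop   : -132 -5
-7     : -132 -5 -7
drop   : -132 -5

2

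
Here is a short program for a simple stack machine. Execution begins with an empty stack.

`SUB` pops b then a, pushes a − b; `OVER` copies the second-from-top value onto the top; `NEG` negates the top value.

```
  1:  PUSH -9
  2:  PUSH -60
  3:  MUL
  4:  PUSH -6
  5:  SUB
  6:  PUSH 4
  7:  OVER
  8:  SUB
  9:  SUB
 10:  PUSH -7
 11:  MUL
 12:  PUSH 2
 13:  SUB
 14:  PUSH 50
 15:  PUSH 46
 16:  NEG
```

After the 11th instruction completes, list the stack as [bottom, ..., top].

[-7616]

PUSH -9  → -9
PUSH -60 → -9 -60
MUL      → 540
PUSH -6  → 540 -6
SUB      → 546
PUSH 4   → 546 4
OVER     → 546 4 546
SUB      → 546 -542
SUB      → 1088
PUSH -7  → 1088 -7
MUL      → -7616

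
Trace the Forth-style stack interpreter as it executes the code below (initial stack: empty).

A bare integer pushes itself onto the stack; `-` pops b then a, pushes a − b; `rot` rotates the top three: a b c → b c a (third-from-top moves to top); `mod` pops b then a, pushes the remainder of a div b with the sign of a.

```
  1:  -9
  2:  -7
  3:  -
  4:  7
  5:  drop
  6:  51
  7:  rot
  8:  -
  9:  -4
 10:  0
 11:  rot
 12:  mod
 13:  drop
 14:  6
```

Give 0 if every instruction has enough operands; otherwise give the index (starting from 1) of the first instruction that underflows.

-9   → -9
-7   → -9 -7
-    → -2
7    → -2 7
drop → -2
51   → -2 51
rot  — needs 3 operands, stack has 2 → underflow

7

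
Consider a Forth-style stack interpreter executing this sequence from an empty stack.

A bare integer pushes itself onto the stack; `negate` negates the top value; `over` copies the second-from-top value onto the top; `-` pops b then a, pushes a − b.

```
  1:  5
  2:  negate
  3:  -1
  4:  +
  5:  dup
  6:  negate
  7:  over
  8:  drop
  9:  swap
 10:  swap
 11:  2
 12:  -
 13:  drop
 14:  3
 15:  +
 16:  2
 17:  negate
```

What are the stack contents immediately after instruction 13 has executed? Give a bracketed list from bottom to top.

[-6]

5      -> 5
negate -> -5
-1     -> -5 -1
+      -> -6
dup    -> -6 -6
negate -> -6 6
over   -> -6 6 -6
drop   -> -6 6
swap   -> 6 -6
swap   -> -6 6
2      -> -6 6 2
-      -> -6 4
drop   -> -6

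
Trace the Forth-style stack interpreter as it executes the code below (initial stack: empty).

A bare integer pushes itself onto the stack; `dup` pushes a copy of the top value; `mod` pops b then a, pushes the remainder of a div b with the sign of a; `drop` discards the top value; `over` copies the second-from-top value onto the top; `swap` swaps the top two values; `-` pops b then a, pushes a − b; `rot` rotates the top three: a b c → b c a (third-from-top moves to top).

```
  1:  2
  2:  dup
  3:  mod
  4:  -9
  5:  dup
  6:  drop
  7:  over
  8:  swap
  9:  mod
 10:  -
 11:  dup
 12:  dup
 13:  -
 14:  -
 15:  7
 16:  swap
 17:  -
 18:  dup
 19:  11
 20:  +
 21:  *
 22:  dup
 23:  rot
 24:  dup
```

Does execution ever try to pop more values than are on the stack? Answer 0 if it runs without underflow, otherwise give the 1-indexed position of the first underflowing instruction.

2    -> [2]
dup  -> [2, 2]
mod  -> [0]
-9   -> [0, -9]
dup  -> [0, -9, -9]
drop -> [0, -9]
over -> [0, -9, 0]
swap -> [0, 0, -9]
mod  -> [0, 0]
-    -> [0]
dup  -> [0, 0]
dup  -> [0, 0, 0]
-    -> [0, 0]
-    -> [0]
7    -> [0, 7]
swap -> [7, 0]
-    -> [7]
dup  -> [7, 7]
11   -> [7, 7, 11]
+    -> [7, 18]
*    -> [126]
dup  -> [126, 126]
rot  — needs 3 operands, stack has 2 → underflow

23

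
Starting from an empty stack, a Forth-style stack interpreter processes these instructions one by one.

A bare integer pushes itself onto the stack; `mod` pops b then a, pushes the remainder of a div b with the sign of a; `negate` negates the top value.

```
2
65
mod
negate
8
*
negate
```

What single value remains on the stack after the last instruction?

2      -> [2]
65     -> [2, 65]
mod    -> [2]
negate -> [-2]
8      -> [-2, 8]
*      -> [-16]
negate -> [16]

16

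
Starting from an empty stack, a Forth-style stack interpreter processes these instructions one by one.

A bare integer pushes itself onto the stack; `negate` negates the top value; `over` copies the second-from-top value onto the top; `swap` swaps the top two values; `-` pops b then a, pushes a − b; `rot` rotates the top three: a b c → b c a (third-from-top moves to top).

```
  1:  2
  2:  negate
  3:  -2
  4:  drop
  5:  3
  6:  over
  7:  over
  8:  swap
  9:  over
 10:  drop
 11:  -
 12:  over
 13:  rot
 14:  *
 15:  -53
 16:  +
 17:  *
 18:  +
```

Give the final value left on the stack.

-222

2      -> [2]
negate -> [-2]
-2     -> [-2, -2]
drop   -> [-2]
3      -> [-2, 3]
over   -> [-2, 3, -2]
over   -> [-2, 3, -2, 3]
swap   -> [-2, 3, 3, -2]
over   -> [-2, 3, 3, -2, 3]
drop   -> [-2, 3, 3, -2]
-      -> [-2, 3, 5]
over   -> [-2, 3, 5, 3]
rot    -> [-2, 5, 3, 3]
*      -> [-2, 5, 9]
-53    -> [-2, 5, 9, -53]
+      -> [-2, 5, -44]
*      -> [-2, -220]
+      -> [-222]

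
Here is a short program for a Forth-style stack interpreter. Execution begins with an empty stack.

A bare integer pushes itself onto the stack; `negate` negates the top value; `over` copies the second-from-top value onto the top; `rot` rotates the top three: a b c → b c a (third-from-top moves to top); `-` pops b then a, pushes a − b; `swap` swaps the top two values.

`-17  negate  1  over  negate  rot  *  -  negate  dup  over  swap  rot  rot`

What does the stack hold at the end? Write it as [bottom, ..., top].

[-290, -290, -290]

-17    -> [-17]
negate -> [17]
1      -> [17, 1]
over   -> [17, 1, 17]
negate -> [17, 1, -17]
rot    -> [1, -17, 17]
*      -> [1, -289]
-      -> [290]
negate -> [-290]
dup    -> [-290, -290]
over   -> [-290, -290, -290]
swap   -> [-290, -290, -290]
rot    -> [-290, -290, -290]
rot    -> [-290, -290, -290]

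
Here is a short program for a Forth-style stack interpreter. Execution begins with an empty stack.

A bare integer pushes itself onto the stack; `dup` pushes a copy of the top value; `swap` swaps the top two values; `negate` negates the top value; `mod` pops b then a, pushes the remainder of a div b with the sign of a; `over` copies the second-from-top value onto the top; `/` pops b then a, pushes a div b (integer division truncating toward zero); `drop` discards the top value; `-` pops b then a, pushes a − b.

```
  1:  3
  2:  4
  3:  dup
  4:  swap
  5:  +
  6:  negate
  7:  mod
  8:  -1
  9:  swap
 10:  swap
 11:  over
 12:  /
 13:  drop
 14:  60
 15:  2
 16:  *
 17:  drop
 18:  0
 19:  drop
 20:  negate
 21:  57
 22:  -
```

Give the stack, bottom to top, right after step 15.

[3, 60, 2]

3      : 3
4      : 3 4
dup    : 3 4 4
swap   : 3 4 4
+      : 3 8
negate : 3 -8
mod    : 3
-1     : 3 -1
swap   : -1 3
swap   : 3 -1
over   : 3 -1 3
/      : 3 0
drop   : 3
60     : 3 60
2      : 3 60 2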